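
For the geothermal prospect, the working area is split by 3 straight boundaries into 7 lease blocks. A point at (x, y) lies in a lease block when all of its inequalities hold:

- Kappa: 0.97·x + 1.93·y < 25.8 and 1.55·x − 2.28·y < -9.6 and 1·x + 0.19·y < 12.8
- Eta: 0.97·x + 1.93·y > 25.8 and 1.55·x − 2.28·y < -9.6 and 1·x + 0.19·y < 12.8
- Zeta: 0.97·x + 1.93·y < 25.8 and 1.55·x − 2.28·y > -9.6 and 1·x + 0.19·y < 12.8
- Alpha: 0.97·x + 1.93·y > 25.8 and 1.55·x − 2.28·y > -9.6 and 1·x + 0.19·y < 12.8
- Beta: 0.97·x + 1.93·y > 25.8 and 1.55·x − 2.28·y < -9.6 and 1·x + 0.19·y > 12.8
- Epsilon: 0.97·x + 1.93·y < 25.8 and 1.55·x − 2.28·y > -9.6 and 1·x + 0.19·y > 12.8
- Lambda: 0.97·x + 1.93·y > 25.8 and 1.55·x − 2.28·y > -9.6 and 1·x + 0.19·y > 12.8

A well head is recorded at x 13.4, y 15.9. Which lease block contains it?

Beta

0.97·13.4 + 1.93·15.9 = 43.685, which is > 25.8
1.55·13.4 − 2.28·15.9 = -15.482, which is < -9.6
1·13.4 + 0.19·15.9 = 16.421, which is > 12.8
This sign pattern matches Beta.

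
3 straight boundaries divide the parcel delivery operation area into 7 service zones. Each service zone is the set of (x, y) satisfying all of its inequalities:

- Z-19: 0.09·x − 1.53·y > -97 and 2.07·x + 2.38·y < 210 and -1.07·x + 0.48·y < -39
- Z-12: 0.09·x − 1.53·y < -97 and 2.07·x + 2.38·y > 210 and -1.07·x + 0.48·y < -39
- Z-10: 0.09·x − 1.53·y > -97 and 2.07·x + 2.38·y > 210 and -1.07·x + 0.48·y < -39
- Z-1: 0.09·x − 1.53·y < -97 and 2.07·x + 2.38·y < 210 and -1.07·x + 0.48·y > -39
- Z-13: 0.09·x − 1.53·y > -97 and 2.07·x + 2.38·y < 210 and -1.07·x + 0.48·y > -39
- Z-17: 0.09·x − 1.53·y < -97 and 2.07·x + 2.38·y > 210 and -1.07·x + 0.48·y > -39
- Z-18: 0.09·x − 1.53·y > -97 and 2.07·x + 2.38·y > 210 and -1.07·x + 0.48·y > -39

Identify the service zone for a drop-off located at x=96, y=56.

0.09·96 − 1.53·56 = -77.040, which is > -97
2.07·96 + 2.38·56 = 332.000, which is > 210
-1.07·96 + 0.48·56 = -75.840, which is < -39
This sign pattern matches Z-10.

Z-10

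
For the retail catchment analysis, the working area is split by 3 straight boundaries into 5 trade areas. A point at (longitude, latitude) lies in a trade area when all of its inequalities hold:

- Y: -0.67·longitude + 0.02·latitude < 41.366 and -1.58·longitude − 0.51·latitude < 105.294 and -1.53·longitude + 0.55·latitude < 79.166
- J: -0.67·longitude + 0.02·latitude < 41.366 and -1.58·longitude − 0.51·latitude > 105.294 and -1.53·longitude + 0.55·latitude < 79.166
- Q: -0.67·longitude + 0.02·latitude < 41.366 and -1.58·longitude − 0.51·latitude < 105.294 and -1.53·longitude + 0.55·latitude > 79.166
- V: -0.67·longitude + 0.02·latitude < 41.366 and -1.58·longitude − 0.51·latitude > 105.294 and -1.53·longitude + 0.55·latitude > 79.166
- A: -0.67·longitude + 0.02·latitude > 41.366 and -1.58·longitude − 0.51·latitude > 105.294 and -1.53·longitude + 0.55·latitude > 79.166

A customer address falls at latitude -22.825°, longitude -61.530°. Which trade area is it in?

-0.67·-61.530 + 0.02·-22.825 = 40.769, which is < 41.366
-1.58·-61.530 − 0.51·-22.825 = 108.858, which is > 105.294
-1.53·-61.530 + 0.55·-22.825 = 81.587, which is > 79.166
This sign pattern matches V.

V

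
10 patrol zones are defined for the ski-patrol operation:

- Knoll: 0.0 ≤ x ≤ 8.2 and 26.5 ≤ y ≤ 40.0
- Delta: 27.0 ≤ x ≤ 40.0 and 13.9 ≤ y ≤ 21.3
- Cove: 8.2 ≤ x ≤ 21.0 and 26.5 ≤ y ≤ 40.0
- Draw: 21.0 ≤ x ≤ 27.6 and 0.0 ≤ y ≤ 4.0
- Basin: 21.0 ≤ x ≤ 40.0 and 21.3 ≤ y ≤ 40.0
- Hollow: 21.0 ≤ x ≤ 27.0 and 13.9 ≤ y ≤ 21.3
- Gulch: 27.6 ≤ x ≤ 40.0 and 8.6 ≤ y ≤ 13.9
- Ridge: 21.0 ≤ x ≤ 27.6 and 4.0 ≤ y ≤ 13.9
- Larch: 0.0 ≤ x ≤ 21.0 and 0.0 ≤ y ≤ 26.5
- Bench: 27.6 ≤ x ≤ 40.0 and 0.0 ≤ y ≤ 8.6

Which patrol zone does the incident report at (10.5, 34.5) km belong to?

The point has x = 10.5 and y = 34.5.
Only Cove satisfies 8.2 ≤ x ≤ 21.0 and 26.5 ≤ y ≤ 40.0.

Cove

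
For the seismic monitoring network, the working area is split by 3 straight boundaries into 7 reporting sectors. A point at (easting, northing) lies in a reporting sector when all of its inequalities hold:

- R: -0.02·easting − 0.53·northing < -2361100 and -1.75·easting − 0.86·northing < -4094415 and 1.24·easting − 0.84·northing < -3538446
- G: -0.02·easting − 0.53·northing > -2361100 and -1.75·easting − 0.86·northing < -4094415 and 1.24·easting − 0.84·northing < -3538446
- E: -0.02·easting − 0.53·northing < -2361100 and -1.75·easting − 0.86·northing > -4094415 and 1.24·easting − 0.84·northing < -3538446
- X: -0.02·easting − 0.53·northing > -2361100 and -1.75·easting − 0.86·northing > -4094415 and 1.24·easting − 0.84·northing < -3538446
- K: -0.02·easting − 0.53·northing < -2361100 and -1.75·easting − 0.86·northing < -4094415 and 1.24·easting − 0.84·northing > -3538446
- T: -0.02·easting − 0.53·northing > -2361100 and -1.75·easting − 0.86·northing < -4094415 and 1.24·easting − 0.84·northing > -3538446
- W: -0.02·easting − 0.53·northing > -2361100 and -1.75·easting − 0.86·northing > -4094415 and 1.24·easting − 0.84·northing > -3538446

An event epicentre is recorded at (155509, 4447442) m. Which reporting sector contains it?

G

-0.02·155509 − 0.53·4447442 = -2360254.440, which is > -2361100
-1.75·155509 − 0.86·4447442 = -4096940.870, which is < -4094415
1.24·155509 − 0.84·4447442 = -3543020.120, which is < -3538446
This sign pattern matches G.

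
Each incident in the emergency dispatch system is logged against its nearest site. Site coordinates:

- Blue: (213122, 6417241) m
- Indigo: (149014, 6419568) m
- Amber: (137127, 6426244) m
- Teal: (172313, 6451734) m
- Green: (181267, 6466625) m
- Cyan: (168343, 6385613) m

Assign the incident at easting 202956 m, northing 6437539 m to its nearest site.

Blue

Squared distances to each site:
Blue: 515356360.000; Indigo: 3232696205.000; Amber: 4461034266.000; Teal: 1140491474.000; Green: 1316408117.000; Cyan: 3894369245.000.
Minimum at Blue.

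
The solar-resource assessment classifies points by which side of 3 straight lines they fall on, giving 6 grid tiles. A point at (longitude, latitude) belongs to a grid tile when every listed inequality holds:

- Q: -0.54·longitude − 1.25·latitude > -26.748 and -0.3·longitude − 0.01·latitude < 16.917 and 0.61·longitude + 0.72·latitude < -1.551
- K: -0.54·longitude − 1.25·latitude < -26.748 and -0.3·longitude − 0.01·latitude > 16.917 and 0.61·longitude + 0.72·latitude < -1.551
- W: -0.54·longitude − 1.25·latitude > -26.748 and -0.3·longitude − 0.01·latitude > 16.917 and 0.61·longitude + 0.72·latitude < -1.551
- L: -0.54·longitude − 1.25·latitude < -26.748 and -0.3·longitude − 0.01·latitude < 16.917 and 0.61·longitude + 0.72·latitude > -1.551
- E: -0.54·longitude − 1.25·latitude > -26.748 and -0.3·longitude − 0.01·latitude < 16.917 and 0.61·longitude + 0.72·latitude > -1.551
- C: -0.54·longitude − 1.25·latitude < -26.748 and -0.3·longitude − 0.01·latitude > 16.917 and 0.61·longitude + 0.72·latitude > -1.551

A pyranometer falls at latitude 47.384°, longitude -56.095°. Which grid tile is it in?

L

-0.54·-56.095 − 1.25·47.384 = -28.939, which is < -26.748
-0.3·-56.095 − 0.01·47.384 = 16.355, which is < 16.917
0.61·-56.095 + 0.72·47.384 = -0.101, which is > -1.551
This sign pattern matches L.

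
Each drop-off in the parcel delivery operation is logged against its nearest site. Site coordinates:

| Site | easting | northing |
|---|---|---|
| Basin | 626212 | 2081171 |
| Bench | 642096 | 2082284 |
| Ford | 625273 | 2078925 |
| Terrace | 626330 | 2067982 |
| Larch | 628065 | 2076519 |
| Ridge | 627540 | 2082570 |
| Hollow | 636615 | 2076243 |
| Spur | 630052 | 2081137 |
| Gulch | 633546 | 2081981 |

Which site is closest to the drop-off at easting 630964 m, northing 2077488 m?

Larch

Squared distances to each site:
Basin: 36145993.000; Bench: 146923040.000; Ford: 34452450.000; Terrace: 111837992.000; Larch: 9343162.000; Ridge: 37550500.000; Hollow: 33483826.000; Spur: 14146945.000; Gulch: 26853773.000.
Minimum at Larch.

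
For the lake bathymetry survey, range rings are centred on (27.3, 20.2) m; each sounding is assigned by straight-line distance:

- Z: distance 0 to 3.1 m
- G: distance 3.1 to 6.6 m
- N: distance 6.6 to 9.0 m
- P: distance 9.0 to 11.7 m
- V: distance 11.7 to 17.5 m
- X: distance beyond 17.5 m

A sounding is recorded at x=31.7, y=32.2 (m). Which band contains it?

Distance = √((31.7−27.3)² + (32.2−20.2)²) = √(19.360 + 144.000) = 12.781 m.
11.7 ≤ 12.781 < 17.5 → V.

V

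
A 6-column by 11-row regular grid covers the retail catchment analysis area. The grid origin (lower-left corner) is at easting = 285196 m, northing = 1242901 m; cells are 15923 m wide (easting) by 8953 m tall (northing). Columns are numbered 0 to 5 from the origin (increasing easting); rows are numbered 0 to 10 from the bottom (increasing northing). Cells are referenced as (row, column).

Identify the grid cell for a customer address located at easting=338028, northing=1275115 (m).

(3, 3)

Column index: ⌊(338028 − 285196) / 15923⌋ = ⌊3.318⌋ = 3
Row offset from origin: ⌊(1275115 − 1242901) / 8953⌋ = ⌊3.598⌋ = 3 → row 3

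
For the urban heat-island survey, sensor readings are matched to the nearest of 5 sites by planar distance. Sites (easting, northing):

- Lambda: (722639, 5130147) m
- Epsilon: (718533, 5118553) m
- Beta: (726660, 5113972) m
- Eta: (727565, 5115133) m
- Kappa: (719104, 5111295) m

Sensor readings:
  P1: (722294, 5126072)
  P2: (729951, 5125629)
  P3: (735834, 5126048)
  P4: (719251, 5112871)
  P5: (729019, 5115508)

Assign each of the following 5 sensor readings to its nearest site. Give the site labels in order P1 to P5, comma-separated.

Lambda, Lambda, Eta, Kappa, Eta

P1 → Lambda (d²=16724650.00)
P2 → Lambda (d²=73877668.00)
P3 → Eta (d²=187513586.00)
P4 → Kappa (d²=2505385.00)
P5 → Eta (d²=2254741.00)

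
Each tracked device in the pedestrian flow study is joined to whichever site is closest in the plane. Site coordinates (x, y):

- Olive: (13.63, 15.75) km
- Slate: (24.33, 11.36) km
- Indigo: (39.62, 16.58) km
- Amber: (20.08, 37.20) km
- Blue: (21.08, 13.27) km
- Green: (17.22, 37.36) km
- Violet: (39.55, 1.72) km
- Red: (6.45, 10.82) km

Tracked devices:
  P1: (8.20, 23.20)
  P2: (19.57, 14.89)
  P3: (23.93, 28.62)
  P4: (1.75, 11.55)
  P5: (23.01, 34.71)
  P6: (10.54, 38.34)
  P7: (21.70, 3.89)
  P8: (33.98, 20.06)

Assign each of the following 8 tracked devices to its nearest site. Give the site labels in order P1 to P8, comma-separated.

P1 → Olive (d²=84.99)
P2 → Blue (d²=4.90)
P3 → Amber (d²=88.44)
P4 → Red (d²=22.62)
P5 → Amber (d²=14.79)
P6 → Green (d²=45.58)
P7 → Slate (d²=62.72)
P8 → Indigo (d²=43.92)

Olive, Blue, Amber, Red, Amber, Green, Slate, Indigo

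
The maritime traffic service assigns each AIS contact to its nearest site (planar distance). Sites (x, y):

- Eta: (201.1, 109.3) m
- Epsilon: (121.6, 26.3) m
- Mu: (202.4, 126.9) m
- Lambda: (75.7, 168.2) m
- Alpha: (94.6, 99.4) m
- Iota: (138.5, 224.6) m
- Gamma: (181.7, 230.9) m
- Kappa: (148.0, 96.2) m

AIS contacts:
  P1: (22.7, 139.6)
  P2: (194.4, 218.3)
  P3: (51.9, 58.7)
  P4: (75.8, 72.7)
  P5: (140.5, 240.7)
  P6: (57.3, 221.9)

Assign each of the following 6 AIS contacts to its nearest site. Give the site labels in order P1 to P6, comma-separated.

Lambda, Gamma, Alpha, Alpha, Iota, Lambda

P1 → Lambda (d²=3626.96)
P2 → Gamma (d²=320.05)
P3 → Alpha (d²=3479.78)
P4 → Alpha (d²=1066.33)
P5 → Iota (d²=263.21)
P6 → Lambda (d²=3222.25)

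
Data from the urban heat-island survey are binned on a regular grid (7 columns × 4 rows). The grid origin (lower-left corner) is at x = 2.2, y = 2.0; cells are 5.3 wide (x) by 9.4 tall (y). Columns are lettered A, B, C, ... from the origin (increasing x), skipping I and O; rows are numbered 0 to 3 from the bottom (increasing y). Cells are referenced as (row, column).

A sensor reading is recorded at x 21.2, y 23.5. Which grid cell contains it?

(2, D)

Column index: ⌊(21.2 − 2.2) / 5.3⌋ = ⌊3.585⌋ = 3 → column D
Row offset from origin: ⌊(23.5 − 2.0) / 9.4⌋ = ⌊2.287⌋ = 2 → row 2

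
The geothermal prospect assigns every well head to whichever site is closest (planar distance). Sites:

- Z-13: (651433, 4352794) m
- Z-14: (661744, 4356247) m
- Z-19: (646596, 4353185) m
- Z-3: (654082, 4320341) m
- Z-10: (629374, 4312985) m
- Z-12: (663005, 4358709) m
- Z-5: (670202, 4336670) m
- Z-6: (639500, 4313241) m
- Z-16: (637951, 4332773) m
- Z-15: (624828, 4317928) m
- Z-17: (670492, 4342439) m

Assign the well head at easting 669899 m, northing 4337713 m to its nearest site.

Squared distances to each site:
Z-13: 568429717.000; Z-14: 410013181.000; Z-19: 782412593.000; Z-3: 551963873.000; Z-10: 2253749609.000; Z-12: 488359252.000; Z-5: 1179658.000; Z-6: 1522977985.000; Z-16: 1045078304.000; Z-15: 2422841266.000; Z-17: 22686725.000.
Minimum at Z-5.

Z-5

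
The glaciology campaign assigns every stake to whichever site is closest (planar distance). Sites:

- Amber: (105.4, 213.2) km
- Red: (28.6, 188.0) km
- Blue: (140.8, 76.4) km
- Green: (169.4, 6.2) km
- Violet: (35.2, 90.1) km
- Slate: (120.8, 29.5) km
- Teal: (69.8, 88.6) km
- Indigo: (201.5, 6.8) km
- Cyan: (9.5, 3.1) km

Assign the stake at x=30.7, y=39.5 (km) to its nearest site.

Cyan

Squared distances to each site:
Amber: 35751.780; Red: 22056.660; Blue: 13483.620; Green: 20346.580; Violet: 2580.610; Slate: 8218.010; Teal: 3939.620; Indigo: 30241.930; Cyan: 1774.400.
Minimum at Cyan.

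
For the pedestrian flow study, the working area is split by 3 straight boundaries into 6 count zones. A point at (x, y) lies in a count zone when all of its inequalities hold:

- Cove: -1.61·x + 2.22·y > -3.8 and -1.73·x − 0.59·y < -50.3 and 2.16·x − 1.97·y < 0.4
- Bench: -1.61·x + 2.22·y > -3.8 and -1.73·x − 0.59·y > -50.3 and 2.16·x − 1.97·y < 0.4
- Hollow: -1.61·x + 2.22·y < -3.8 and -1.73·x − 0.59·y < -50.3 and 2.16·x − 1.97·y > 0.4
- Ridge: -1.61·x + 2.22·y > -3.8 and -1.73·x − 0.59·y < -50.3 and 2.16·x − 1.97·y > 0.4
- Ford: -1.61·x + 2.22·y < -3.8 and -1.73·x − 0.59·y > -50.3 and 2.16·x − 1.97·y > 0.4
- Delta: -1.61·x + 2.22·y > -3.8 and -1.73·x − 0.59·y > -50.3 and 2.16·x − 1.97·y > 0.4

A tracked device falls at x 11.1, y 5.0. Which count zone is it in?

-1.61·11.1 + 2.22·5.0 = -6.771, which is < -3.8
-1.73·11.1 − 0.59·5.0 = -22.153, which is > -50.3
2.16·11.1 − 1.97·5.0 = 14.126, which is > 0.4
This sign pattern matches Ford.

Ford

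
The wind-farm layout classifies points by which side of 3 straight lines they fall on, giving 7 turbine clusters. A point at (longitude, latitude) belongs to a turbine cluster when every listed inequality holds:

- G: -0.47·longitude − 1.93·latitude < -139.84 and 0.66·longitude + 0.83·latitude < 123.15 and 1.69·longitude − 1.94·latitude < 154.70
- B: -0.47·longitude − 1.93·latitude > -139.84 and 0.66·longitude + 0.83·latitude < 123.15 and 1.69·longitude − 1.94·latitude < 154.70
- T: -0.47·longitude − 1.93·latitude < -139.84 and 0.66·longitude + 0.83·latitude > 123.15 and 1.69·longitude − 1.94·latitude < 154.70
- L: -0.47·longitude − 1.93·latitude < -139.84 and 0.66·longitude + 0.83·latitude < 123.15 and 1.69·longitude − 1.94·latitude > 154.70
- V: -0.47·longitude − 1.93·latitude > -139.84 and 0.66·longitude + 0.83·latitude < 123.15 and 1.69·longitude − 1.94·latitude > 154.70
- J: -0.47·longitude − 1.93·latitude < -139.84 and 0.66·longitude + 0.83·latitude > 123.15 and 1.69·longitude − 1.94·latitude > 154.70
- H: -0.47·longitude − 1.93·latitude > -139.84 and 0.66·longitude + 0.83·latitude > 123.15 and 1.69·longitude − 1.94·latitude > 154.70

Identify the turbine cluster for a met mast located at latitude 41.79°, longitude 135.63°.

-0.47·135.63 − 1.93·41.79 = -144.401, which is < -139.84
0.66·135.63 + 0.83·41.79 = 124.201, which is > 123.15
1.69·135.63 − 1.94·41.79 = 148.142, which is < 154.70
This sign pattern matches T.

T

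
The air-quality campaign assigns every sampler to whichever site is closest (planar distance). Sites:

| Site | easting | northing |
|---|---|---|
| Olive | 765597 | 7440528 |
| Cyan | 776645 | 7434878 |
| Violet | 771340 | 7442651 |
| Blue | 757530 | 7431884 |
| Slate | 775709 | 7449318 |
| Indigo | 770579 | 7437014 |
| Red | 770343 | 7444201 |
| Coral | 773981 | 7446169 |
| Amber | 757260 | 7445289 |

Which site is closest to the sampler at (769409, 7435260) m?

Indigo

Squared distances to each site:
Olive: 42283168.000; Cyan: 52505620.000; Violet: 58355642.000; Blue: 152508017.000; Slate: 237317364.000; Indigo: 4445416.000; Red: 80813837.000; Coral: 139909465.000; Amber: 248179042.000.
Minimum at Indigo.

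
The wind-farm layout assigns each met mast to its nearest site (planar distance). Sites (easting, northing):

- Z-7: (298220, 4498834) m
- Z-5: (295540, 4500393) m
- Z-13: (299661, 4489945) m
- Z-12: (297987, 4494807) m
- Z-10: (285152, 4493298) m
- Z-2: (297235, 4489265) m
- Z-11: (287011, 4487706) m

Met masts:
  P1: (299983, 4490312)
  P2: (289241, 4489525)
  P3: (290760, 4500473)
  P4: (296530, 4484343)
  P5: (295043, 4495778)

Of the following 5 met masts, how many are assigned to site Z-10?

P1 → Z-13
P2 → Z-11
P3 → Z-5
P4 → Z-2
P5 → Z-12
0 of the 5 go to Z-10.

0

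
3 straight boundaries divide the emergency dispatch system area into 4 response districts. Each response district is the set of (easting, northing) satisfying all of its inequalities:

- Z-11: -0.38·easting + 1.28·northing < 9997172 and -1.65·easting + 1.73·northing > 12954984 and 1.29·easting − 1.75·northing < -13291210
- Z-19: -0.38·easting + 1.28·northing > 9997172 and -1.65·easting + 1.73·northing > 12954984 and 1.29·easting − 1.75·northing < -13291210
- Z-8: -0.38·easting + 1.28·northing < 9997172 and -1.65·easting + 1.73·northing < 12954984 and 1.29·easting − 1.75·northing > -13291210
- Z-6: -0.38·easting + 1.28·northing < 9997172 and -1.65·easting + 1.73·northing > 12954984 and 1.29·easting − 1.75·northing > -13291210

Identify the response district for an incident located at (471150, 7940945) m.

-0.38·471150 + 1.28·7940945 = 9985372.600, which is < 9997172
-1.65·471150 + 1.73·7940945 = 12960437.350, which is > 12954984
1.29·471150 − 1.75·7940945 = -13288870.250, which is > -13291210
This sign pattern matches Z-6.

Z-6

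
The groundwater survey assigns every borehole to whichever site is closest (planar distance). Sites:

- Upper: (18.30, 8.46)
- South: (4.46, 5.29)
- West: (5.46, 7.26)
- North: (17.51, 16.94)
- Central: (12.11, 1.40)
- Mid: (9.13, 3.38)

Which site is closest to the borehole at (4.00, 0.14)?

Squared distances to each site:
Upper: 273.712; South: 26.734; West: 52.826; North: 464.760; Central: 67.360; Mid: 36.815.
Minimum at South.

South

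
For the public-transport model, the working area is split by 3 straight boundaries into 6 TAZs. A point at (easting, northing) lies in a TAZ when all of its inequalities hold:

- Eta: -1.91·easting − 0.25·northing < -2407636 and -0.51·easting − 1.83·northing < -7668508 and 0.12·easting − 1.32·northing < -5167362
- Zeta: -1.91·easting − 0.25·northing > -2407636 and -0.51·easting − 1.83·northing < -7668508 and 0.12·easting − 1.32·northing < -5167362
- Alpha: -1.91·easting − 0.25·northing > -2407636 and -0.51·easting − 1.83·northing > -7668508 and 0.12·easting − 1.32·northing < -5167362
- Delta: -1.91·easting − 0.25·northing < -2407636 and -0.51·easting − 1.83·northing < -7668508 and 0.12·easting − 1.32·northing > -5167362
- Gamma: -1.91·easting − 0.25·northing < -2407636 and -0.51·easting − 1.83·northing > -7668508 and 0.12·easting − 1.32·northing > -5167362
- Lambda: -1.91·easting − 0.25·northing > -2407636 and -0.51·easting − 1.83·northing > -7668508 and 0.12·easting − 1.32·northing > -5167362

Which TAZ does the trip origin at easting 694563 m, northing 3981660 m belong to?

Alpha

-1.91·694563 − 0.25·3981660 = -2322030.330, which is > -2407636
-0.51·694563 − 1.83·3981660 = -7640664.930, which is > -7668508
0.12·694563 − 1.32·3981660 = -5172443.640, which is < -5167362
This sign pattern matches Alpha.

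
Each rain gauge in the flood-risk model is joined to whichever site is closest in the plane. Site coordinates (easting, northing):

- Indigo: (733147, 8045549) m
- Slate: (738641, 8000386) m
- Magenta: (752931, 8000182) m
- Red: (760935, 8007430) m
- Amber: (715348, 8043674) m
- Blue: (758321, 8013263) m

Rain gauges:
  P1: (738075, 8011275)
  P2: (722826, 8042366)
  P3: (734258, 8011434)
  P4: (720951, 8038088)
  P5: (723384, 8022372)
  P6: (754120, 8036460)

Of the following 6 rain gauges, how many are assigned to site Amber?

P1 → Slate
P2 → Amber
P3 → Slate
P4 → Amber
P5 → Amber
P6 → Indigo
3 of the 6 go to Amber.

3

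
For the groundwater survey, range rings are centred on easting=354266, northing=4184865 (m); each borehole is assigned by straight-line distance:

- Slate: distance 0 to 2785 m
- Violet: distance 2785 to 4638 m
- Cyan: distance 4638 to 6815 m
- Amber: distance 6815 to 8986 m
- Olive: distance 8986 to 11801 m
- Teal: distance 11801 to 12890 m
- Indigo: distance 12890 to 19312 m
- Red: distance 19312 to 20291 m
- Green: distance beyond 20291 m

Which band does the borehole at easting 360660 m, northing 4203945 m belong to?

Distance = √((360660−354266)² + (4203945−4184865)²) = √(40883236.000 + 364046400.000) = 20122.864 m.
19312 ≤ 20122.864 < 20291 → Red.

Red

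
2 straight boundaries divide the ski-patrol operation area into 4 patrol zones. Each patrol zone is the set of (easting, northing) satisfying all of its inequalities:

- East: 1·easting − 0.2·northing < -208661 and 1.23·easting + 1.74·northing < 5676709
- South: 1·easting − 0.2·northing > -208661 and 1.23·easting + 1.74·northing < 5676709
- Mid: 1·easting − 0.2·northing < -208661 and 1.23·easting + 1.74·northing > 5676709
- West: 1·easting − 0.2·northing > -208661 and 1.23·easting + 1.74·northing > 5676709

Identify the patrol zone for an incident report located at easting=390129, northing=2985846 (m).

South

1·390129 − 0.2·2985846 = -207040.200, which is > -208661
1.23·390129 + 1.74·2985846 = 5675230.710, which is < 5676709
This sign pattern matches South.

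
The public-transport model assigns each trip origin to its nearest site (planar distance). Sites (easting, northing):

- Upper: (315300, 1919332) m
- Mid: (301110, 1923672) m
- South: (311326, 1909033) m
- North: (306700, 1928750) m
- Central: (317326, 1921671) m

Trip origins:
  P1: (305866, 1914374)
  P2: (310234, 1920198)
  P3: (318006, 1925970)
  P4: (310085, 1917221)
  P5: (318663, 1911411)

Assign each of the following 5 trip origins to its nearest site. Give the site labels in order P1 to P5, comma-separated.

South, Upper, Central, Upper, South

P1 → South (d²=58337881.00)
P2 → Upper (d²=26414312.00)
P3 → Central (d²=18943801.00)
P4 → Upper (d²=31652546.00)
P5 → South (d²=59486453.00)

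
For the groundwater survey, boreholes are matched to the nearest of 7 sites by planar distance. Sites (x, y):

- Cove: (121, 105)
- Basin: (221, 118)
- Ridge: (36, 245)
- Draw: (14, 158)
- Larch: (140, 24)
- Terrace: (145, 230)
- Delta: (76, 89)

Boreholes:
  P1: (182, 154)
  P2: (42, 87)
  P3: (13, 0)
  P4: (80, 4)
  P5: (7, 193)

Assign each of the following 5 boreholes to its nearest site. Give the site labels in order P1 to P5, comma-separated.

P1 → Basin (d²=2817.00)
P2 → Delta (d²=1160.00)
P3 → Delta (d²=11890.00)
P4 → Larch (d²=4000.00)
P5 → Draw (d²=1274.00)

Basin, Delta, Delta, Larch, Draw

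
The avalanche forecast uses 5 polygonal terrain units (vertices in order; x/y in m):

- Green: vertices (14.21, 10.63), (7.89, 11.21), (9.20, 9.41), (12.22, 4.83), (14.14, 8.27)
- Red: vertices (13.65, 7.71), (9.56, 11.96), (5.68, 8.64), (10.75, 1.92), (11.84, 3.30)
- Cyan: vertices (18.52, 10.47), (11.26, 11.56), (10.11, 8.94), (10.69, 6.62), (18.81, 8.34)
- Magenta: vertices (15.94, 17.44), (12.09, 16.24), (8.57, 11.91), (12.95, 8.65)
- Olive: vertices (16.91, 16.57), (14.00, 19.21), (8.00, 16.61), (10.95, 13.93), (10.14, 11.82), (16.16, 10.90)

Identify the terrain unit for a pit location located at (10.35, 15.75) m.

Cast a ray rightward from (10.35, 15.75). For each polygon, the edges (by vertex number in listed order) whose endpoints lie on opposite sides of y = 15.75, where each meets that height, and whether that is right or left of the point:
Green: no edge straddles that height → 0 crossings.
Red: no edge straddles that height → 0 crossings.
Cyan: no edge straddles that height → 0 crossings.
Magenta: 2–3 at x≈11.692 (right), 4–1 at x≈15.365 (right) → 2 crossings.
Olive: 3–4 at x≈8.947 (left), 6–1 at x≈16.802 (right) → 1 crossing.
Only Olive has an odd count, so the point is inside Olive.

Olive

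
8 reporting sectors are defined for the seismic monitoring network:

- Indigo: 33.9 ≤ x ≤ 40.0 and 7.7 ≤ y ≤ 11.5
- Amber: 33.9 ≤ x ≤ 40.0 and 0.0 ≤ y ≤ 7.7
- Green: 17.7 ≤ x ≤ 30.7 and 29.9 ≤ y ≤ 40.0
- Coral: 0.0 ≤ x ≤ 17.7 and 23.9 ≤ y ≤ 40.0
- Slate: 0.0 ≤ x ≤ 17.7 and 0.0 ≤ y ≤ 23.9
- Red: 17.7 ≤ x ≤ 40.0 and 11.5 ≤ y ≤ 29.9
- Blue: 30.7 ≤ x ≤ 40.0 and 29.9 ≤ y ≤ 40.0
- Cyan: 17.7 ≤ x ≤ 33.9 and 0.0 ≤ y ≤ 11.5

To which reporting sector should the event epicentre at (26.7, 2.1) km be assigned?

Cyan

The point has x = 26.7 and y = 2.1.
Only Cyan satisfies 17.7 ≤ x ≤ 33.9 and 0.0 ≤ y ≤ 11.5.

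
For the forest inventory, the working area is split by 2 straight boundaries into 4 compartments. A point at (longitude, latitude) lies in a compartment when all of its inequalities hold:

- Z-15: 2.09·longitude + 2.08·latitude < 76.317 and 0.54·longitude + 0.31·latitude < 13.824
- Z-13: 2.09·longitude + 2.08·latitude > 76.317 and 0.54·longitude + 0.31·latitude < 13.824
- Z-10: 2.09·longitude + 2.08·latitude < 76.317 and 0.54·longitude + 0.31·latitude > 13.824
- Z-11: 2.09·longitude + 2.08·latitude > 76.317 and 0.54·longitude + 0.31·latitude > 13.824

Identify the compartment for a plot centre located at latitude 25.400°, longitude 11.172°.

Z-10

2.09·11.172 + 2.08·25.400 = 76.181, which is < 76.317
0.54·11.172 + 0.31·25.400 = 13.907, which is > 13.824
This sign pattern matches Z-10.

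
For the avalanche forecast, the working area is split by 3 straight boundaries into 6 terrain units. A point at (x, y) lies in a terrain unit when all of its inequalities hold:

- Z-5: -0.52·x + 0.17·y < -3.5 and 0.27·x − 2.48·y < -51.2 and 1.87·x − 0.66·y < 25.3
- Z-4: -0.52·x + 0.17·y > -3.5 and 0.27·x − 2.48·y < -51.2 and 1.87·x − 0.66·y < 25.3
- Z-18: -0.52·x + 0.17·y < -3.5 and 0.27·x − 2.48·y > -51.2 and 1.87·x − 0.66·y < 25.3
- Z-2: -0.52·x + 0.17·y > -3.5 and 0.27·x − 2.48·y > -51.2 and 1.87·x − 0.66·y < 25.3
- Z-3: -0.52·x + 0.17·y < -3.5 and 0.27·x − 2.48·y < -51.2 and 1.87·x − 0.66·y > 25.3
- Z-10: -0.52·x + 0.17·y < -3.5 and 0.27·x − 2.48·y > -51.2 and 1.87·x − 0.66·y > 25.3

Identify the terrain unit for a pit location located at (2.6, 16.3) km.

Z-2

-0.52·2.6 + 0.17·16.3 = 1.419, which is > -3.5
0.27·2.6 − 2.48·16.3 = -39.722, which is > -51.2
1.87·2.6 − 0.66·16.3 = -5.896, which is < 25.3
This sign pattern matches Z-2.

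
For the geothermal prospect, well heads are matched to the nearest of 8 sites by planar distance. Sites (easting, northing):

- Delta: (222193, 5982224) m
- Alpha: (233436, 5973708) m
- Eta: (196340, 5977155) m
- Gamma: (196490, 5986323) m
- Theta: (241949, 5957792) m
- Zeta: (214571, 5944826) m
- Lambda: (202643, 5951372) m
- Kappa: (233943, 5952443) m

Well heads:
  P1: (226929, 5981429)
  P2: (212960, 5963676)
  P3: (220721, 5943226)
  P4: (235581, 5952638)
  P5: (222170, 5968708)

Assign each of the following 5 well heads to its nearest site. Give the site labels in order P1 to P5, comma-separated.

Delta, Lambda, Zeta, Kappa, Alpha

P1 → Delta (d²=23061721.00)
P2 → Lambda (d²=257828905.00)
P3 → Zeta (d²=40382500.00)
P4 → Kappa (d²=2721069.00)
P5 → Alpha (d²=151922756.00)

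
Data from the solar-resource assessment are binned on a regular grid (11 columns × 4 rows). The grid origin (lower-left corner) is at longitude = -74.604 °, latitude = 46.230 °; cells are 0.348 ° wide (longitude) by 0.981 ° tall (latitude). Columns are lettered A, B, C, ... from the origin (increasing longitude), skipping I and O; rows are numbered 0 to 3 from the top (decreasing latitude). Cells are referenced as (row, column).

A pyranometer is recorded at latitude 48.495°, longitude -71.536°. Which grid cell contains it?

(1, J)

Column index: ⌊(-71.536 − -74.604) / 0.348⌋ = ⌊8.816⌋ = 8 → column J
Row offset from origin: ⌊(48.495 − 46.230) / 0.981⌋ = ⌊2.309⌋ = 2 → row 1 (counted from top)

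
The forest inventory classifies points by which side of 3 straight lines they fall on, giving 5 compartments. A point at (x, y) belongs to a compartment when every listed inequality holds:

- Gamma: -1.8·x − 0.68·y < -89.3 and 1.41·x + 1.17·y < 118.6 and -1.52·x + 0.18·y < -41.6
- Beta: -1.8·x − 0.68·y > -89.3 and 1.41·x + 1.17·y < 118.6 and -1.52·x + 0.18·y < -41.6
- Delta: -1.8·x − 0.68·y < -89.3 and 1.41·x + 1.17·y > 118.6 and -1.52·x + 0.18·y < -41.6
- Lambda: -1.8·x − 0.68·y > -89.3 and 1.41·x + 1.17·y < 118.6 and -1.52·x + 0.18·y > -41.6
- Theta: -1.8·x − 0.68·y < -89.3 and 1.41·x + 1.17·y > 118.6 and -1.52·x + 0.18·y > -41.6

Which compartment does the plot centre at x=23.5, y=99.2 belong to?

Theta

-1.8·23.5 − 0.68·99.2 = -109.756, which is < -89.3
1.41·23.5 + 1.17·99.2 = 149.199, which is > 118.6
-1.52·23.5 + 0.18·99.2 = -17.864, which is > -41.6
This sign pattern matches Theta.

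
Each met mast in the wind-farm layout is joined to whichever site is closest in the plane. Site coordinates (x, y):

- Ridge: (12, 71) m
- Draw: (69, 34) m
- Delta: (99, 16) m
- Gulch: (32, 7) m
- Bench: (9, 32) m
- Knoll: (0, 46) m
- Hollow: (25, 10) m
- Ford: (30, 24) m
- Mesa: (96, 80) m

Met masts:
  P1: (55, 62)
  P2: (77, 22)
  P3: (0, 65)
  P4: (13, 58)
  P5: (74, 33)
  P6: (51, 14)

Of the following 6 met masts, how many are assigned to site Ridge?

P1 → Draw
P2 → Draw
P3 → Ridge
P4 → Ridge
P5 → Draw
P6 → Gulch
2 of the 6 go to Ridge.

2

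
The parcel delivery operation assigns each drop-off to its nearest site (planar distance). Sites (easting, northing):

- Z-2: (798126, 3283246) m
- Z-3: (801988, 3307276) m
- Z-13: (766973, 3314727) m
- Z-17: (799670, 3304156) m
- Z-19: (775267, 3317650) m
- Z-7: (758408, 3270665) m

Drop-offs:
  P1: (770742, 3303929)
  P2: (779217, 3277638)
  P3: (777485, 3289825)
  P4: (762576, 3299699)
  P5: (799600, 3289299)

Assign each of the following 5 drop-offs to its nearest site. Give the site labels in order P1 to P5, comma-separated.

Z-13, Z-2, Z-2, Z-13, Z-2

P1 → Z-13 (d²=130802165.00)
P2 → Z-2 (d²=388999945.00)
P3 → Z-2 (d²=469334122.00)
P4 → Z-13 (d²=245174393.00)
P5 → Z-2 (d²=38811485.00)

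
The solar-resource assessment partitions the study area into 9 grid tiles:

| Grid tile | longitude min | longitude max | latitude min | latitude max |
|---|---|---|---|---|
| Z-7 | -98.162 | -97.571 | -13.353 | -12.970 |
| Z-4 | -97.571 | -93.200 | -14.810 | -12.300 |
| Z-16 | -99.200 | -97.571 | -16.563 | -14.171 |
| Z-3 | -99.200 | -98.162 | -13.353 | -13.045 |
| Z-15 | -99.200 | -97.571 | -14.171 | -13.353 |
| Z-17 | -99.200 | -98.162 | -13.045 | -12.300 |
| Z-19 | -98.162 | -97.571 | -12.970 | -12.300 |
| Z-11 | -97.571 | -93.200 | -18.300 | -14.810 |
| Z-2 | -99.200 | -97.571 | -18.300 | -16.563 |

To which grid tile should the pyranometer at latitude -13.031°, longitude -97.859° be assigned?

Z-7

The point has longitude = -97.859 and latitude = -13.031.
Only Z-7 satisfies -98.162 ≤ longitude ≤ -97.571 and -13.353 ≤ latitude ≤ -12.970.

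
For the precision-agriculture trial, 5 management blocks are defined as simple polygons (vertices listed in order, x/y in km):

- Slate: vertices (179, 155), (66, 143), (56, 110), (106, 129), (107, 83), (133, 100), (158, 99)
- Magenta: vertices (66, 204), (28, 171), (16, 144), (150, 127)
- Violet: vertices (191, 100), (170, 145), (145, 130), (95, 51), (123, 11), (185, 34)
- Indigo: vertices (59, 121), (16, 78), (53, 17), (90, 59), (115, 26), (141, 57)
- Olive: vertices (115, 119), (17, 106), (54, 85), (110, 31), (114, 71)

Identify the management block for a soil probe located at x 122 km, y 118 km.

Cast a ray rightward from (122, 118). For each polygon, the edges (by vertex number in listed order) whose endpoints lie on opposite sides of y = 118, where each meets that height, and whether that is right or left of the point:
Slate: 2–3 at x≈58.4 (left), 3–4 at x≈77.1 (left), 4–5 at x≈106.2 (left), 7–1 at x≈165.1 (right) → 1 crossing.
Magenta: no edge straddles that height → 0 crossings.
Violet: 1–2 at x≈182.6 (right), 3–4 at x≈137.4 (right) → 2 crossings.
Indigo: 1–2 at x≈56.0 (left), 6–1 at x≈62.8 (left) → 0 crossings.
Olive: 1–2 at x≈107.5 (left), 5–1 at x≈115.0 (left) → 0 crossings.
Only Slate has an odd count, so the point is inside Slate.

Slate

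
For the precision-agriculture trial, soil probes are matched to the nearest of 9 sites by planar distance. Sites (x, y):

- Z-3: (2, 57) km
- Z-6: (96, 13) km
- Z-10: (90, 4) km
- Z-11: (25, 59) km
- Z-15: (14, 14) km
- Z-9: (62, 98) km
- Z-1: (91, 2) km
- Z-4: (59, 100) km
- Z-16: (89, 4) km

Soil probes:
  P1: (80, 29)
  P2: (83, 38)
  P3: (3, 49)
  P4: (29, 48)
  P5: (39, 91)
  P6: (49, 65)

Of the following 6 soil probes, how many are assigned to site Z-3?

1

P1 → Z-6
P2 → Z-6
P3 → Z-3
P4 → Z-11
P5 → Z-4
P6 → Z-11
1 of the 6 goes to Z-3.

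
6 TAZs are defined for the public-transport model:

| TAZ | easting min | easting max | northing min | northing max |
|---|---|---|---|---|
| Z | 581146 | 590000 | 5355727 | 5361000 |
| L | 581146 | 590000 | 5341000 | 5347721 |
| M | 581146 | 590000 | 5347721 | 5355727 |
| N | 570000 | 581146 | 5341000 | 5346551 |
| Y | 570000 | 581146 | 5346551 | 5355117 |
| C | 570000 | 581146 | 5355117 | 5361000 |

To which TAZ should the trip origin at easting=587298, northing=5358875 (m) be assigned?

The point has easting = 587298 and northing = 5358875.
Only Z satisfies 581146 ≤ easting ≤ 590000 and 5355727 ≤ northing ≤ 5361000.

Z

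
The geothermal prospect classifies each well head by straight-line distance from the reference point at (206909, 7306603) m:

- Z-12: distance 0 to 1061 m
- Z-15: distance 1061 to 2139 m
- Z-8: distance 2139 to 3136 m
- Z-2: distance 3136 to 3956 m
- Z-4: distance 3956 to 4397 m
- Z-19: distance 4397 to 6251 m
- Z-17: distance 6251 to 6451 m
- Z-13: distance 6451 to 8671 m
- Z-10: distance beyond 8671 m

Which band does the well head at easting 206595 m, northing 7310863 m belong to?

Distance = √((206595−206909)² + (7310863−7306603)²) = √(98596.000 + 18147600.000) = 4271.557 m.
3956 ≤ 4271.557 < 4397 → Z-4.

Z-4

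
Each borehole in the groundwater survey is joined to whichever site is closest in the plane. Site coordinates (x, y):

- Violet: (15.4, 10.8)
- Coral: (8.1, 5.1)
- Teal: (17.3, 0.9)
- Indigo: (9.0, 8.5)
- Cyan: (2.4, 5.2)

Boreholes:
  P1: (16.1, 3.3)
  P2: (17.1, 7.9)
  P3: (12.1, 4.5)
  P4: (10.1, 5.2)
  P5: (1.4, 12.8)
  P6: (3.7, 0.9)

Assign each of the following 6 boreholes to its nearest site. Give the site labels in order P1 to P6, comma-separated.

Teal, Violet, Coral, Coral, Cyan, Cyan

P1 → Teal (d²=7.20)
P2 → Violet (d²=11.30)
P3 → Coral (d²=16.36)
P4 → Coral (d²=4.01)
P5 → Cyan (d²=58.76)
P6 → Cyan (d²=20.18)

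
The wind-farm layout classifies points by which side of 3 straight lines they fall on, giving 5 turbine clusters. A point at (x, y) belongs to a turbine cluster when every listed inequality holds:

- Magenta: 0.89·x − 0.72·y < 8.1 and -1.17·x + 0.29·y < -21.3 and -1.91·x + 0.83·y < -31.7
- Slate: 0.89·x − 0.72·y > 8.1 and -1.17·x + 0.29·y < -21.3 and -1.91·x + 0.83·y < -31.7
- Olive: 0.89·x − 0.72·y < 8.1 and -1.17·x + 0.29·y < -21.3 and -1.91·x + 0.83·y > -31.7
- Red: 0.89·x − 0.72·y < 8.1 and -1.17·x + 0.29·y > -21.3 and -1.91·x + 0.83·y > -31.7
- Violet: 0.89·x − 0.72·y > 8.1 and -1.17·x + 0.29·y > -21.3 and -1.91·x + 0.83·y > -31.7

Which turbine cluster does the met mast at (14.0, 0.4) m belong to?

Violet

0.89·14.0 − 0.72·0.4 = 12.172, which is > 8.1
-1.17·14.0 + 0.29·0.4 = -16.264, which is > -21.3
-1.91·14.0 + 0.83·0.4 = -26.408, which is > -31.7
This sign pattern matches Violet.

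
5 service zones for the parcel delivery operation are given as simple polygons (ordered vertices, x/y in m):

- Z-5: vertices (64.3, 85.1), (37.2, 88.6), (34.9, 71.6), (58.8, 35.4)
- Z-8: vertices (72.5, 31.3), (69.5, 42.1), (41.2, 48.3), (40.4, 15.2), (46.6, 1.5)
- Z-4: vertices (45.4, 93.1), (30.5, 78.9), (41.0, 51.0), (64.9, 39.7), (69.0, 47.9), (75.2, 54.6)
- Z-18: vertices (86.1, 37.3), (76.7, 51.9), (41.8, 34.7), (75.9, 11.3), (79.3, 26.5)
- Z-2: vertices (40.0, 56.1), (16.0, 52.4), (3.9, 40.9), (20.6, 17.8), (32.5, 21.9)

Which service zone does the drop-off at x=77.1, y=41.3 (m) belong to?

Cast a ray rightward from (77.1, 41.3). For each polygon, the edges (by vertex number in listed order) whose endpoints lie on opposite sides of y = 41.3, where each meets that height, and whether that is right or left of the point:
Z-5: 3–4 at x≈54.90 (left), 4–1 at x≈59.45 (left) → 0 crossings.
Z-8: 1–2 at x≈69.72 (left), 3–4 at x≈41.03 (left) → 0 crossings.
Z-4: 3–4 at x≈61.52 (left), 4–5 at x≈65.70 (left) → 0 crossings.
Z-18: 1–2 at x≈83.52 (right), 2–3 at x≈55.19 (left) → 1 crossing.
Z-2: 2–3 at x≈4.32 (left), 5–1 at x≈36.75 (left) → 0 crossings.
Only Z-18 has an odd count, so the point is inside Z-18.

Z-18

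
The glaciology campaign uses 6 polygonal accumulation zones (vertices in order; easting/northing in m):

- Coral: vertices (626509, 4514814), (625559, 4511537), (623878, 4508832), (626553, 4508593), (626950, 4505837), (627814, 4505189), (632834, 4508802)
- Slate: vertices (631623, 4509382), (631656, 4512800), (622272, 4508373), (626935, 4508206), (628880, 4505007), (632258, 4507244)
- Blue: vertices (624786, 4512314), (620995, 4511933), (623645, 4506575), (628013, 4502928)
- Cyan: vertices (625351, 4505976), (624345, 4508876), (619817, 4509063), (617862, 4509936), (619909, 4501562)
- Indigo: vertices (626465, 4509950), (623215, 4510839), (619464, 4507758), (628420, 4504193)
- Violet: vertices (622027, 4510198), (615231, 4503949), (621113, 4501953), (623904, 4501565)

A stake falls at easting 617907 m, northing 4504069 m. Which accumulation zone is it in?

Cast a ray rightward from (617907, 4504069). For each polygon, the edges (by vertex number in listed order) whose endpoints lie on opposite sides of northing = 4504069, where each meets that height, and whether that is right or left of the point:
Coral: no edge straddles that height → 0 crossings.
Slate: no edge straddles that height → 0 crossings.
Blue: 3–4 at easting≈626646.4 (right), 4–1 at easting≈627620.7 (right) → 2 crossings.
Cyan: 4–5 at easting≈619296.2 (right), 5–1 at easting≈622999.9 (right) → 2 crossings.
Indigo: no edge straddles that height → 0 crossings.
Violet: 1–2 at easting≈615361.5 (left), 4–1 at easting≈623359.6 (right) → 1 crossing.
Only Violet has an odd count, so the point is inside Violet.

Violet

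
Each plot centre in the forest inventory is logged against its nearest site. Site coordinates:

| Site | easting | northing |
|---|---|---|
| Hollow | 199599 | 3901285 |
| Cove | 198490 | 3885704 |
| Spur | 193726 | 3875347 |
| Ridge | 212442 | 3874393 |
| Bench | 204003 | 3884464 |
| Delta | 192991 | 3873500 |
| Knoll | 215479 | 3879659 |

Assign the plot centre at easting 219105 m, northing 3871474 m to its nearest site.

Squared distances to each site:
Hollow: 1269179757.000; Cove: 627471125.000; Spur: 659093770.000; Ridge: 52916130.000; Bench: 396810504.000; Delta: 686045672.000; Knoll: 80142101.000.
Minimum at Ridge.

Ridge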